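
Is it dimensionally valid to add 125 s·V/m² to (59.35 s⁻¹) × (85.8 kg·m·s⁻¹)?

No

Dimensions:
  125 s·V/m²:  V·s·m⁻² = J·C⁻¹·s·m⁻² = kg·s⁻²·A⁻¹
  (59.35 s⁻¹) × (85.8 kg·m·s⁻¹):  [s⁻¹] · [kg·m·s⁻¹] = kg·m·s⁻²
kg·s⁻²·A⁻¹ ≠ kg·m·s⁻², so they cannot be added.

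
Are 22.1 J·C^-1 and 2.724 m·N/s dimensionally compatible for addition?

No

Work out the base dimensions of each:
  22.1 J·C^-1:  J·C⁻¹ = N·m·(s·A)⁻¹ = kg·m²·s⁻³·A⁻¹
  2.724 m·N/s:  N·m·s⁻¹ = kg·m·s⁻²·m·s⁻¹ = kg·m²·s⁻³
kg·m²·s⁻³·A⁻¹ ≠ kg·m²·s⁻³, so they cannot be added.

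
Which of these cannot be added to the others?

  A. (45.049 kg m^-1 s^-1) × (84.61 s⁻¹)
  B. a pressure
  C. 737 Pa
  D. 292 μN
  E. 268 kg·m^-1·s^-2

Dimensions:
  A. [kg·m⁻¹·s⁻¹] · [s⁻¹] = kg·m⁻¹·s⁻²
  B. [pressure] = kg·m⁻¹·s⁻²
  C. Pa = N·m⁻² = kg·m⁻¹·s⁻²
  D. N = kg·m·s⁻²
  E. kg·m⁻¹·s⁻²
All reduce to kg·m⁻¹·s⁻² except D., which is kg·m·s⁻².

D.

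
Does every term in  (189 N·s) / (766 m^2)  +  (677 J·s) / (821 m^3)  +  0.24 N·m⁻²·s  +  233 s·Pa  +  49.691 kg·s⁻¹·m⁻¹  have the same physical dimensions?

Reduce each to base SI dimensions:
  (189 N·s) / (766 m^2):  [kg·m·s⁻¹] / [m²] = kg·m⁻¹·s⁻¹
  (677 J·s) / (821 m^3):  [kg·m²·s⁻¹] / [m³] = kg·m⁻¹·s⁻¹
  0.24 N·m⁻²·s:  N·s·m⁻² = kg·m·s⁻²·s·m⁻² = kg·m⁻¹·s⁻¹
  233 s·Pa:  Pa·s = N·m⁻²·s = kg·m⁻¹·s⁻¹
  49.691 kg·s⁻¹·m⁻¹:  kg·m⁻¹·s⁻¹
Every term reduces to kg·m⁻¹·s⁻¹.

Yes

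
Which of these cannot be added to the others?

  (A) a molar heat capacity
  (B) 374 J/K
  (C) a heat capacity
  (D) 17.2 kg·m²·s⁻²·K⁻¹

(A)

In SI base units:
  (A) [molar heat capacity] = kg·m²·s⁻²·K⁻¹·mol⁻¹
  (B) J·K⁻¹ = N·m·K⁻¹ = kg·m²·s⁻²·K⁻¹
  (C) [heat capacity] = kg·m²·s⁻²·K⁻¹
  (D) kg·m²·s⁻²·K⁻¹
All reduce to kg·m²·s⁻²·K⁻¹ except (A), which is kg·m²·s⁻²·K⁻¹·mol⁻¹.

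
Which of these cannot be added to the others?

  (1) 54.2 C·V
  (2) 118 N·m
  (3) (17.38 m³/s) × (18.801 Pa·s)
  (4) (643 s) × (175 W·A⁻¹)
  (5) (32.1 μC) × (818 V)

(4)

Expand each in SI base units:
  (1) C·V = s·A·J·C⁻¹ = kg·m²·s⁻²
  (2) N·m = kg·m·s⁻²·m = kg·m²·s⁻²
  (3) [m³·s⁻¹] · [kg·m⁻¹·s⁻¹] = kg·m²·s⁻²
  (4) [s] · [kg·m²·s⁻³·A⁻¹] = kg·m²·s⁻²·A⁻¹
  (5) [s·A] · [kg·m²·s⁻³·A⁻¹] = kg·m²·s⁻²
All reduce to kg·m²·s⁻² except (4), which is kg·m²·s⁻²·A⁻¹.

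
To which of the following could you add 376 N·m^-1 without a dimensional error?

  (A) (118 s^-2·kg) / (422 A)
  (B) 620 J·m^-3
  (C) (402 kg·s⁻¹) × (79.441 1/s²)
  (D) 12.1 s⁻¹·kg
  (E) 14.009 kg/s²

Reference: N·m⁻¹ = kg·m·s⁻²·m⁻¹ = kg·s⁻².
Each option:
  (A) [kg·s⁻²] / [A] = kg·s⁻²·A⁻¹
  (B) J·m⁻³ = N·m·m⁻³ = kg·m⁻¹·s⁻²
  (C) [kg·s⁻¹] · [s⁻²] = kg·s⁻³
  (D) kg·s⁻¹
  (E) kg·s⁻²  ← same
Only (E) matches kg·s⁻².

(E)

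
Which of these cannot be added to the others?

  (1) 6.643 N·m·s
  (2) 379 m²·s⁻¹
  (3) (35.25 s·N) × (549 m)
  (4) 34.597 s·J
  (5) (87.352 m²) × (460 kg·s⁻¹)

Work out the base dimensions of each:
  (1) N·m·s = kg·m·s⁻²·m·s = kg·m²·s⁻¹
  (2) m²·s⁻¹
  (3) [kg·m·s⁻¹] · [m] = kg·m²·s⁻¹
  (4) J·s = N·m·s = kg·m²·s⁻¹
  (5) [m²] · [kg·s⁻¹] = kg·m²·s⁻¹
All reduce to kg·m²·s⁻¹ except (2), which is m²·s⁻¹.

(2)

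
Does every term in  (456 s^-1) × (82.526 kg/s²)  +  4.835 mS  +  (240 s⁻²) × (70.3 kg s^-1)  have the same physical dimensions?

Dimensions:
  (456 s^-1) × (82.526 kg/s²):  [s⁻¹] · [kg·s⁻²] = kg·s⁻³
  4.835 mS:  S = Ω⁻¹ = kg⁻¹·m⁻²·s³·A²
  (240 s⁻²) × (70.3 kg s^-1):  [s⁻²] · [kg·s⁻¹] = kg·s⁻³
The terms do not share a single dimension (kg·s⁻³ vs kg⁻¹·m⁻²·s³·A²).

No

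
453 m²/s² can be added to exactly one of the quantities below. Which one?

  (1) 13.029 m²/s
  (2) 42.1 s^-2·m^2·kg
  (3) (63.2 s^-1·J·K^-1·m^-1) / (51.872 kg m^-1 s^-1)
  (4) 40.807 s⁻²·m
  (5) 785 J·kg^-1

Reference: m²·s⁻².
Each option:
  (1) m²·s⁻¹
  (2) kg·m²·s⁻²
  (3) [kg·m·s⁻³·K⁻¹] / [kg·m⁻¹·s⁻¹] = m²·s⁻²·K⁻¹
  (4) m·s⁻²
  (5) J·kg⁻¹ = N·m·kg⁻¹ = m²·s⁻²  ← same
Only (5) matches m²·s⁻².

(5)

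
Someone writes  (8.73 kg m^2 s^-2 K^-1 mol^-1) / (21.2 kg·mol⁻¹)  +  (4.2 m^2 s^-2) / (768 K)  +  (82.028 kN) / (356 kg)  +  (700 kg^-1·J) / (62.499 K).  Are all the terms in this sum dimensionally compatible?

No

Work out the base dimensions of each:
  (8.73 kg m^2 s^-2 K^-1 mol^-1) / (21.2 kg·mol⁻¹):  [kg·m²·s⁻²·K⁻¹·mol⁻¹] / [kg·mol⁻¹] = m²·s⁻²·K⁻¹
  (4.2 m^2 s^-2) / (768 K):  [m²·s⁻²] / [K] = m²·s⁻²·K⁻¹
  (82.028 kN) / (356 kg):  [kg·m·s⁻²] / [kg] = m·s⁻²
  (700 kg^-1·J) / (62.499 K):  [m²·s⁻²] / [K] = m²·s⁻²·K⁻¹
The terms do not share a single dimension (m²·s⁻²·K⁻¹ vs m·s⁻²).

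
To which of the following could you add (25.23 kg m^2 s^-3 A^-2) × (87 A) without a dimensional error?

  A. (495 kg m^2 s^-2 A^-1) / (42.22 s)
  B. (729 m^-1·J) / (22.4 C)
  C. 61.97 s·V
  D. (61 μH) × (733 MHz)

A.

Reference: [kg·m²·s⁻³·A⁻²] · [A] = kg·m²·s⁻³·A⁻¹.
Each option:
  A. [kg·m²·s⁻²·A⁻¹] / [s] = kg·m²·s⁻³·A⁻¹  ← same
  B. [kg·m·s⁻²] / [s·A] = kg·m·s⁻³·A⁻¹
  C. V·s = J·C⁻¹·s = kg·m²·s⁻²·A⁻¹
  D. [kg·m²·s⁻²·A⁻²] · [s⁻¹] = kg·m²·s⁻³·A⁻²
Only A. matches kg·m²·s⁻³·A⁻¹.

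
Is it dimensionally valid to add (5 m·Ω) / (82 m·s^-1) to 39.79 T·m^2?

No

Expand each in SI base units:
  (5 m·Ω) / (82 m·s^-1):  [kg·m³·s⁻³·A⁻²] / [m·s⁻¹] = kg·m²·s⁻²·A⁻²
  39.79 T·m^2:  T·m² = Wb·m⁻²·m² = kg·m²·s⁻²·A⁻¹
kg·m²·s⁻²·A⁻² ≠ kg·m²·s⁻²·A⁻¹, so they cannot be added.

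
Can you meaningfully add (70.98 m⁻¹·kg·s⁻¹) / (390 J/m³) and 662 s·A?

No

Work out the base dimensions of each:
  (70.98 m⁻¹·kg·s⁻¹) / (390 J/m³):  [kg·m⁻¹·s⁻¹] / [kg·m⁻¹·s⁻²] = s
  662 s·A:  A·s = s·A
s ≠ s·A, so they cannot be added.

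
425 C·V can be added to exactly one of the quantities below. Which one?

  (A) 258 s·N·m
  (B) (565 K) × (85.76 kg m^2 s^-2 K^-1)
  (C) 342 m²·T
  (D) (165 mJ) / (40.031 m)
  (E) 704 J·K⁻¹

(B)

Reference: C·V = s·A·J·C⁻¹ = kg·m²·s⁻².
Each option:
  (A) N·m·s = kg·m·s⁻²·m·s = kg·m²·s⁻¹
  (B) [K] · [kg·m²·s⁻²·K⁻¹] = kg·m²·s⁻²  ← same
  (C) T·m² = Wb·m⁻²·m² = kg·m²·s⁻²·A⁻¹
  (D) [kg·m²·s⁻²] / [m] = kg·m·s⁻²
  (E) J·K⁻¹ = N·m·K⁻¹ = kg·m²·s⁻²·K⁻¹
Only (B) matches kg·m²·s⁻².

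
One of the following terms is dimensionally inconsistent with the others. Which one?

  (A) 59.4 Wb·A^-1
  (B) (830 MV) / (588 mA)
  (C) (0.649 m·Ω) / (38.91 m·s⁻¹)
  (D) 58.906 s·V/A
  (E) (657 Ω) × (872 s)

(B)

Work out the base dimensions of each:
  (A) Wb·A⁻¹ = V·s·A⁻¹ = kg·m²·s⁻²·A⁻²
  (B) [kg·m²·s⁻³·A⁻¹] / [A] = kg·m²·s⁻³·A⁻²
  (C) [kg·m³·s⁻³·A⁻²] / [m·s⁻¹] = kg·m²·s⁻²·A⁻²
  (D) V·s·A⁻¹ = J·C⁻¹·s·A⁻¹ = kg·m²·s⁻²·A⁻²
  (E) [kg·m²·s⁻³·A⁻²] · [s] = kg·m²·s⁻²·A⁻²
All reduce to kg·m²·s⁻²·A⁻² except (B), which is kg·m²·s⁻³·A⁻².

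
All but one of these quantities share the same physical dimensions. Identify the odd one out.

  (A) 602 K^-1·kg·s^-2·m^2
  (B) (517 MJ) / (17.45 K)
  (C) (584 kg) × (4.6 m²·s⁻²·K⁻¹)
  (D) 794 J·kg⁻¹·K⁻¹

Dimensions:
  (A) kg·m²·s⁻²·K⁻¹
  (B) [kg·m²·s⁻²] / [K] = kg·m²·s⁻²·K⁻¹
  (C) [kg] · [m²·s⁻²·K⁻¹] = kg·m²·s⁻²·K⁻¹
  (D) J·kg⁻¹·K⁻¹ = N·m·kg⁻¹·K⁻¹ = m²·s⁻²·K⁻¹
All reduce to kg·m²·s⁻²·K⁻¹ except (D), which is m²·s⁻²·K⁻¹.

(D)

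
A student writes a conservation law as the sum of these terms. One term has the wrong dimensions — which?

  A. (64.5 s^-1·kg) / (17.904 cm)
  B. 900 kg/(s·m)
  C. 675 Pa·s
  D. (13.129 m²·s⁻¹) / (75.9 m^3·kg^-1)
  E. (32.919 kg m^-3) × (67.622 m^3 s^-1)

Dimensions:
  A. [kg·s⁻¹] / [m] = kg·m⁻¹·s⁻¹
  B. kg·m⁻¹·s⁻¹
  C. Pa·s = N·m⁻²·s = kg·m⁻¹·s⁻¹
  D. [m²·s⁻¹] / [kg⁻¹·m³] = kg·m⁻¹·s⁻¹
  E. [kg·m⁻³] · [m³·s⁻¹] = kg·s⁻¹
All reduce to kg·m⁻¹·s⁻¹ except E., which is kg·s⁻¹.

E.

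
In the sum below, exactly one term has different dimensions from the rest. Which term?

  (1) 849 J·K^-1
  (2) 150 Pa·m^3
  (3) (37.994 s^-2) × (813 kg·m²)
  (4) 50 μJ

(1)

Work out the base dimensions of each:
  (1) J·K⁻¹ = N·m·K⁻¹ = kg·m²·s⁻²·K⁻¹
  (2) Pa·m³ = N·m⁻²·m³ = kg·m²·s⁻²
  (3) [s⁻²] · [kg·m²] = kg·m²·s⁻²
  (4) J = N·m = kg·m²·s⁻²
All reduce to kg·m²·s⁻² except (1), which is kg·m²·s⁻²·K⁻¹.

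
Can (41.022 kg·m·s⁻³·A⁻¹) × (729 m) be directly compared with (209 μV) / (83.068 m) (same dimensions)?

Dimensions:
  (41.022 kg·m·s⁻³·A⁻¹) × (729 m):  [kg·m·s⁻³·A⁻¹] · [m] = kg·m²·s⁻³·A⁻¹
  (209 μV) / (83.068 m):  [kg·m²·s⁻³·A⁻¹] / [m] = kg·m·s⁻³·A⁻¹
kg·m²·s⁻³·A⁻¹ ≠ kg·m·s⁻³·A⁻¹, so they cannot be added.

No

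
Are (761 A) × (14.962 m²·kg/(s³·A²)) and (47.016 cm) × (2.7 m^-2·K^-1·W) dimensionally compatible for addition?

In SI base units:
  (761 A) × (14.962 m²·kg/(s³·A²)):  [A] · [kg·m²·s⁻³·A⁻²] = kg·m²·s⁻³·A⁻¹
  (47.016 cm) × (2.7 m^-2·K^-1·W):  [m] · [kg·s⁻³·K⁻¹] = kg·m·s⁻³·K⁻¹
kg·m²·s⁻³·A⁻¹ ≠ kg·m·s⁻³·K⁻¹, so they cannot be added.

No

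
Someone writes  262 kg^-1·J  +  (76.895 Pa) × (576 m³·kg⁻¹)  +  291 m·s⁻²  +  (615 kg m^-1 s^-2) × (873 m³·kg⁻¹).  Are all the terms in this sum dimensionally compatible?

Work out the base dimensions of each:
  262 kg^-1·J:  J·kg⁻¹ = N·m·kg⁻¹ = m²·s⁻²
  (76.895 Pa) × (576 m³·kg⁻¹):  [kg·m⁻¹·s⁻²] · [kg⁻¹·m³] = m²·s⁻²
  291 m·s⁻²:  m·s⁻²
  (615 kg m^-1 s^-2) × (873 m³·kg⁻¹):  [kg·m⁻¹·s⁻²] · [kg⁻¹·m³] = m²·s⁻²
The terms do not share a single dimension (m²·s⁻² vs m·s⁻²).

No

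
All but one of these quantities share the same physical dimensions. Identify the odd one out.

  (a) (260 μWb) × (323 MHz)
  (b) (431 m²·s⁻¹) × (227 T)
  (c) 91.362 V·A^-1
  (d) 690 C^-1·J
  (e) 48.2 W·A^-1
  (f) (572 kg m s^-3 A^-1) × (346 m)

(c)

Reduce each to base SI dimensions:
  (a) [kg·m²·s⁻²·A⁻¹] · [s⁻¹] = kg·m²·s⁻³·A⁻¹
  (b) [m²·s⁻¹] · [kg·s⁻²·A⁻¹] = kg·m²·s⁻³·A⁻¹
  (c) V·A⁻¹ = J·C⁻¹·A⁻¹ = kg·m²·s⁻³·A⁻²
  (d) J·C⁻¹ = N·m·(s·A)⁻¹ = kg·m²·s⁻³·A⁻¹
  (e) W·A⁻¹ = J·s⁻¹·A⁻¹ = kg·m²·s⁻³·A⁻¹
  (f) [kg·m·s⁻³·A⁻¹] · [m] = kg·m²·s⁻³·A⁻¹
All reduce to kg·m²·s⁻³·A⁻¹ except (c), which is kg·m²·s⁻³·A⁻².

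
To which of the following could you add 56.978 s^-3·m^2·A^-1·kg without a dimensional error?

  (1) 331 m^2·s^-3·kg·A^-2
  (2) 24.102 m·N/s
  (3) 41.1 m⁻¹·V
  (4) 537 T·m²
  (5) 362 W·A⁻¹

Reference: kg·m²·s⁻³·A⁻¹.
Each option:
  (1) kg·m²·s⁻³·A⁻²
  (2) N·m·s⁻¹ = kg·m·s⁻²·m·s⁻¹ = kg·m²·s⁻³
  (3) V·m⁻¹ = J·C⁻¹·m⁻¹ = kg·m·s⁻³·A⁻¹
  (4) T·m² = Wb·m⁻²·m² = kg·m²·s⁻²·A⁻¹
  (5) W·A⁻¹ = J·s⁻¹·A⁻¹ = kg·m²·s⁻³·A⁻¹  ← same
Only (5) matches kg·m²·s⁻³·A⁻¹.

(5)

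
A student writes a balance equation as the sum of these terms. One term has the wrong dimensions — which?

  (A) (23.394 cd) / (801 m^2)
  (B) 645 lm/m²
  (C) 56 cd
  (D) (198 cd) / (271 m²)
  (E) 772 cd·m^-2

(C)

Reduce each to base SI dimensions:
  (A) [cd] / [m²] = m⁻²·cd
  (B) lm·m⁻² = cd·m⁻² = m⁻²·cd
  (C) cd
  (D) [cd] / [m²] = m⁻²·cd
  (E) cd·m⁻² = m⁻²·cd
All reduce to m⁻²·cd except (C), which is cd.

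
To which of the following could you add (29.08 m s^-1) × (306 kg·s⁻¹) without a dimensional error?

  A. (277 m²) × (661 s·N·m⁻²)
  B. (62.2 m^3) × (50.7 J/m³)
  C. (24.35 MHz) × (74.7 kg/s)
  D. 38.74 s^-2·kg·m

Reference: [m·s⁻¹] · [kg·s⁻¹] = kg·m·s⁻².
Each option:
  A. [m²] · [kg·m⁻¹·s⁻¹] = kg·m·s⁻¹
  B. [m³] · [kg·m⁻¹·s⁻²] = kg·m²·s⁻²
  C. [s⁻¹] · [kg·s⁻¹] = kg·s⁻²
  D. kg·m·s⁻²  ← same
Only D. matches kg·m·s⁻².

D.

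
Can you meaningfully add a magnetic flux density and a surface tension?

In SI base units:
  a magnetic flux density:  [magnetic flux density] = kg·s⁻²·A⁻¹
  a surface tension:  [surface tension] = kg·s⁻²
kg·s⁻²·A⁻¹ ≠ kg·s⁻², so they cannot be added.

No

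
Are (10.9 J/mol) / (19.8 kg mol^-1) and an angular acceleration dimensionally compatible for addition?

No

Dimensions:
  (10.9 J/mol) / (19.8 kg mol^-1):  [kg·m²·s⁻²·mol⁻¹] / [kg·mol⁻¹] = m²·s⁻²
  an angular acceleration:  [angular acceleration] = s⁻²
m²·s⁻² ≠ s⁻², so they cannot be added.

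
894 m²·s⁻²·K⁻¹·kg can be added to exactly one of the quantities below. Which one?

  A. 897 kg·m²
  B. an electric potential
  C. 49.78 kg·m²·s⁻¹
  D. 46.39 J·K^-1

Reference: kg·m²·s⁻²·K⁻¹.
Each option:
  A. kg·m²
  B. [electric potential] = kg·m²·s⁻³·A⁻¹
  C. kg·m²·s⁻¹
  D. J·K⁻¹ = N·m·K⁻¹ = kg·m²·s⁻²·K⁻¹  ← same
Only D. matches kg·m²·s⁻²·K⁻¹.

D.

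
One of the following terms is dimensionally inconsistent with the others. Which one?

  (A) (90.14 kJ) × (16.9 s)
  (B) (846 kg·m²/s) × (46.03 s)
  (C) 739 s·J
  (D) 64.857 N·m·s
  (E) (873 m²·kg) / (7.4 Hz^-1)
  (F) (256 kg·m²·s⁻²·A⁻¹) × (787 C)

(B)

Reduce each to base SI dimensions:
  (A) [kg·m²·s⁻²] · [s] = kg·m²·s⁻¹
  (B) [kg·m²·s⁻¹] · [s] = kg·m²
  (C) J·s = N·m·s = kg·m²·s⁻¹
  (D) N·m·s = kg·m·s⁻²·m·s = kg·m²·s⁻¹
  (E) [kg·m²] / [s] = kg·m²·s⁻¹
  (F) [kg·m²·s⁻²·A⁻¹] · [s·A] = kg·m²·s⁻¹
All reduce to kg·m²·s⁻¹ except (B), which is kg·m².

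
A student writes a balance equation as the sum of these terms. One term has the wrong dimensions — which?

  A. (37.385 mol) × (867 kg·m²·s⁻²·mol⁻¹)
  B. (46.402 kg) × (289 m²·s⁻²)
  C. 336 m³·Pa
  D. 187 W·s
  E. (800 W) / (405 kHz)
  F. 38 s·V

F.

Work out the base dimensions of each:
  A. [mol] · [kg·m²·s⁻²·mol⁻¹] = kg·m²·s⁻²
  B. [kg] · [m²·s⁻²] = kg·m²·s⁻²
  C. Pa·m³ = N·m⁻²·m³ = kg·m²·s⁻²
  D. W·s = J·s⁻¹·s = kg·m²·s⁻²
  E. [kg·m²·s⁻³] / [s⁻¹] = kg·m²·s⁻²
  F. V·s = J·C⁻¹·s = kg·m²·s⁻²·A⁻¹
All reduce to kg·m²·s⁻² except F., which is kg·m²·s⁻²·A⁻¹.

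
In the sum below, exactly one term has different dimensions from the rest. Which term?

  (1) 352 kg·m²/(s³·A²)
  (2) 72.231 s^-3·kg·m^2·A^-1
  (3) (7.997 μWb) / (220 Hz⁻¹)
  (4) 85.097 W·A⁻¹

(1)

Work out the base dimensions of each:
  (1) kg·m²·s⁻³·A⁻²
  (2) kg·m²·s⁻³·A⁻¹
  (3) [kg·m²·s⁻²·A⁻¹] / [s] = kg·m²·s⁻³·A⁻¹
  (4) W·A⁻¹ = J·s⁻¹·A⁻¹ = kg·m²·s⁻³·A⁻¹
All reduce to kg·m²·s⁻³·A⁻¹ except (1), which is kg·m²·s⁻³·A⁻².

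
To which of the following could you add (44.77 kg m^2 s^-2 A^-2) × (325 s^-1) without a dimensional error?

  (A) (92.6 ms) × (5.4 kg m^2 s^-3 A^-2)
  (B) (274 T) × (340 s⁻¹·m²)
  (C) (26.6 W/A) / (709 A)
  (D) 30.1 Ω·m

(C)

Reference: [kg·m²·s⁻²·A⁻²] · [s⁻¹] = kg·m²·s⁻³·A⁻².
Each option:
  (A) [s] · [kg·m²·s⁻³·A⁻²] = kg·m²·s⁻²·A⁻²
  (B) [kg·s⁻²·A⁻¹] · [m²·s⁻¹] = kg·m²·s⁻³·A⁻¹
  (C) [kg·m²·s⁻³·A⁻¹] / [A] = kg·m²·s⁻³·A⁻²  ← same
  (D) Ω·m = V·A⁻¹·m = kg·m³·s⁻³·A⁻²
Only (C) matches kg·m²·s⁻³·A⁻².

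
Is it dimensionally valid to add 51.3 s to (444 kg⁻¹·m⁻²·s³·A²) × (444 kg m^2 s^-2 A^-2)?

Expand each in SI base units:
  51.3 s:  s
  (444 kg⁻¹·m⁻²·s³·A²) × (444 kg m^2 s^-2 A^-2):  [kg⁻¹·m⁻²·s³·A²] · [kg·m²·s⁻²·A⁻²] = s
Both are s, so they have the same dimensions and can be added.

Yes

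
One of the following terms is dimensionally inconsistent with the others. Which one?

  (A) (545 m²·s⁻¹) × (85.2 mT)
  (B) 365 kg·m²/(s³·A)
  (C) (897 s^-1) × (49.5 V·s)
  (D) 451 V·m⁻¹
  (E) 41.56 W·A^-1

Expand each in SI base units:
  (A) [m²·s⁻¹] · [kg·s⁻²·A⁻¹] = kg·m²·s⁻³·A⁻¹
  (B) kg·m²·s⁻³·A⁻¹
  (C) [s⁻¹] · [kg·m²·s⁻²·A⁻¹] = kg·m²·s⁻³·A⁻¹
  (D) V·m⁻¹ = J·C⁻¹·m⁻¹ = kg·m·s⁻³·A⁻¹
  (E) W·A⁻¹ = J·s⁻¹·A⁻¹ = kg·m²·s⁻³·A⁻¹
All reduce to kg·m²·s⁻³·A⁻¹ except (D), which is kg·m·s⁻³·A⁻¹.

(D)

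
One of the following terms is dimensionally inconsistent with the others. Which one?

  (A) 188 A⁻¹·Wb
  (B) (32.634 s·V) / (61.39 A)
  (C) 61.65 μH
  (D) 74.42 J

(D)

Dimensions:
  (A) Wb·A⁻¹ = V·s·A⁻¹ = kg·m²·s⁻²·A⁻²
  (B) [kg·m²·s⁻²·A⁻¹] / [A] = kg·m²·s⁻²·A⁻²
  (C) H = V·s·A⁻¹ = kg·m²·s⁻²·A⁻²
  (D) J = N·m = kg·m²·s⁻²
All reduce to kg·m²·s⁻²·A⁻² except (D), which is kg·m²·s⁻².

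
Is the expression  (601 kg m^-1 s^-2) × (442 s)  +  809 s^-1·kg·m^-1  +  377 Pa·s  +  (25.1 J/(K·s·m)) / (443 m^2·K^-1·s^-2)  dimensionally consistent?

Yes

Work out the base dimensions of each:
  (601 kg m^-1 s^-2) × (442 s):  [kg·m⁻¹·s⁻²] · [s] = kg·m⁻¹·s⁻¹
  809 s^-1·kg·m^-1:  kg·m⁻¹·s⁻¹
  377 Pa·s:  Pa·s = N·m⁻²·s = kg·m⁻¹·s⁻¹
  (25.1 J/(K·s·m)) / (443 m^2·K^-1·s^-2):  [kg·m·s⁻³·K⁻¹] / [m²·s⁻²·K⁻¹] = kg·m⁻¹·s⁻¹
Every term reduces to kg·m⁻¹·s⁻¹.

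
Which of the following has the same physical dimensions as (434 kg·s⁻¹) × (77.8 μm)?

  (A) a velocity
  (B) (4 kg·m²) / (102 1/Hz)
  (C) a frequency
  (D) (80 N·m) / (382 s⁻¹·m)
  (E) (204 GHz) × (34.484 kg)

Reference: [kg·s⁻¹] · [m] = kg·m·s⁻¹.
Each option:
  (A) [velocity] = m·s⁻¹
  (B) [kg·m²] / [s] = kg·m²·s⁻¹
  (C) [frequency] = s⁻¹
  (D) [kg·m²·s⁻²] / [m·s⁻¹] = kg·m·s⁻¹  ← same
  (E) [s⁻¹] · [kg] = kg·s⁻¹
Only (D) matches kg·m·s⁻¹.

(D)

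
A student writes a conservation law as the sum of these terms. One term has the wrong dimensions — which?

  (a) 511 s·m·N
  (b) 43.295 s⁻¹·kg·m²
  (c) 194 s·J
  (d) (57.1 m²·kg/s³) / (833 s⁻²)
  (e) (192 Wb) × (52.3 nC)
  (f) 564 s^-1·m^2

(f)

Work out the base dimensions of each:
  (a) N·m·s = kg·m·s⁻²·m·s = kg·m²·s⁻¹
  (b) kg·m²·s⁻¹
  (c) J·s = N·m·s = kg·m²·s⁻¹
  (d) [kg·m²·s⁻³] / [s⁻²] = kg·m²·s⁻¹
  (e) [kg·m²·s⁻²·A⁻¹] · [s·A] = kg·m²·s⁻¹
  (f) m²·s⁻¹
All reduce to kg·m²·s⁻¹ except (f), which is m²·s⁻¹.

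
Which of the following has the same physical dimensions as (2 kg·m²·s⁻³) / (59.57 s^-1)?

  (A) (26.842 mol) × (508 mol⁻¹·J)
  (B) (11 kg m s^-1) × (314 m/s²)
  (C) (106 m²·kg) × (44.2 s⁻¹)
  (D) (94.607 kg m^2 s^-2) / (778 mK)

(A)

Reference: [kg·m²·s⁻³] / [s⁻¹] = kg·m²·s⁻².
Each option:
  (A) [mol] · [kg·m²·s⁻²·mol⁻¹] = kg·m²·s⁻²  ← same
  (B) [kg·m·s⁻¹] · [m·s⁻²] = kg·m²·s⁻³
  (C) [kg·m²] · [s⁻¹] = kg·m²·s⁻¹
  (D) [kg·m²·s⁻²] / [K] = kg·m²·s⁻²·K⁻¹
Only (A) matches kg·m²·s⁻².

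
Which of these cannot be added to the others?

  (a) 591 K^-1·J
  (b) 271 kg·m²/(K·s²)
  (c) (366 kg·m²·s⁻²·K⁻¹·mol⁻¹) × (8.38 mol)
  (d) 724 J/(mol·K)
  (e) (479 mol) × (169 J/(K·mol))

In SI base units:
  (a) J·K⁻¹ = N·m·K⁻¹ = kg·m²·s⁻²·K⁻¹
  (b) kg·m²·s⁻²·K⁻¹
  (c) [kg·m²·s⁻²·K⁻¹·mol⁻¹] · [mol] = kg·m²·s⁻²·K⁻¹
  (d) J·mol⁻¹·K⁻¹ = N·m·mol⁻¹·K⁻¹ = kg·m²·s⁻²·K⁻¹·mol⁻¹
  (e) [mol] · [kg·m²·s⁻²·K⁻¹·mol⁻¹] = kg·m²·s⁻²·K⁻¹
All reduce to kg·m²·s⁻²·K⁻¹ except (d), which is kg·m²·s⁻²·K⁻¹·mol⁻¹.

(d)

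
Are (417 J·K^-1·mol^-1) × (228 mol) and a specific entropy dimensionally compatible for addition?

No

Dimensions:
  (417 J·K^-1·mol^-1) × (228 mol):  [kg·m²·s⁻²·K⁻¹·mol⁻¹] · [mol] = kg·m²·s⁻²·K⁻¹
  a specific entropy:  [specific entropy] = m²·s⁻²·K⁻¹
kg·m²·s⁻²·K⁻¹ ≠ m²·s⁻²·K⁻¹, so they cannot be added.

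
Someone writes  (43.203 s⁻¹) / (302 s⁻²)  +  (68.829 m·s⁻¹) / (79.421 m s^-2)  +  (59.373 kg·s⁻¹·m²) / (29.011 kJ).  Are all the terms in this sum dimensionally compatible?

In SI base units:
  (43.203 s⁻¹) / (302 s⁻²):  [s⁻¹] / [s⁻²] = s
  (68.829 m·s⁻¹) / (79.421 m s^-2):  [m·s⁻¹] / [m·s⁻²] = s
  (59.373 kg·s⁻¹·m²) / (29.011 kJ):  [kg·m²·s⁻¹] / [kg·m²·s⁻²] = s
Every term reduces to s.

Yes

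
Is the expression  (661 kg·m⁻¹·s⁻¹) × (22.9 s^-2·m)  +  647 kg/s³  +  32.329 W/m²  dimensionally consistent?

Yes

Dimensions:
  (661 kg·m⁻¹·s⁻¹) × (22.9 s^-2·m):  [kg·m⁻¹·s⁻¹] · [m·s⁻²] = kg·s⁻³
  647 kg/s³:  kg·s⁻³
  32.329 W/m²:  W·m⁻² = J·s⁻¹·m⁻² = kg·s⁻³
Every term reduces to kg·s⁻³.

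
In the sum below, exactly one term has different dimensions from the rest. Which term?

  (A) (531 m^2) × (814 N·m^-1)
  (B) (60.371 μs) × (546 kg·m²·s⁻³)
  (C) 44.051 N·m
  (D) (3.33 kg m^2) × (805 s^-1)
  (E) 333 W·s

Expand each in SI base units:
  (A) [m²] · [kg·s⁻²] = kg·m²·s⁻²
  (B) [s] · [kg·m²·s⁻³] = kg·m²·s⁻²
  (C) N·m = kg·m·s⁻²·m = kg·m²·s⁻²
  (D) [kg·m²] · [s⁻¹] = kg·m²·s⁻¹
  (E) W·s = J·s⁻¹·s = kg·m²·s⁻²
All reduce to kg·m²·s⁻² except (D), which is kg·m²·s⁻¹.

(D)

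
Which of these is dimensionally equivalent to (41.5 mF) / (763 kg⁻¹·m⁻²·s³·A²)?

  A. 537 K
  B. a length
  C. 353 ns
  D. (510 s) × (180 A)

Reference: [kg⁻¹·m⁻²·s⁴·A²] / [kg⁻¹·m⁻²·s³·A²] = s.
Each option:
  A. K
  B. [length] = m
  C. s  ← same
  D. [s] · [A] = s·A
Only C. matches s.

C.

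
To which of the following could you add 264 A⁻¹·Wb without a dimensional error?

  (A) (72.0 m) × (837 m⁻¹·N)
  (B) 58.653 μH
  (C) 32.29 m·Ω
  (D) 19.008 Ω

Reference: Wb·A⁻¹ = V·s·A⁻¹ = kg·m²·s⁻²·A⁻².
Each option:
  (A) [m] · [kg·s⁻²] = kg·m·s⁻²
  (B) H = V·s·A⁻¹ = kg·m²·s⁻²·A⁻²  ← same
  (C) Ω·m = V·A⁻¹·m = kg·m³·s⁻³·A⁻²
  (D) Ω = V·A⁻¹ = kg·m²·s⁻³·A⁻²
Only (B) matches kg·m²·s⁻²·A⁻².

(B)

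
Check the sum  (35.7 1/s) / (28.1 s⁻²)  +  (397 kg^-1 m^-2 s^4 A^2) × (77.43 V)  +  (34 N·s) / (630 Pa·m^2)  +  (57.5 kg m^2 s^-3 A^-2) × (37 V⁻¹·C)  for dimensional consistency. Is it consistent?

No

In SI base units:
  (35.7 1/s) / (28.1 s⁻²):  [s⁻¹] / [s⁻²] = s
  (397 kg^-1 m^-2 s^4 A^2) × (77.43 V):  [kg⁻¹·m⁻²·s⁴·A²] · [kg·m²·s⁻³·A⁻¹] = s·A
  (34 N·s) / (630 Pa·m^2):  [kg·m·s⁻¹] / [kg·m·s⁻²] = s
  (57.5 kg m^2 s^-3 A^-2) × (37 V⁻¹·C):  [kg·m²·s⁻³·A⁻²] · [kg⁻¹·m⁻²·s⁴·A²] = s
The terms do not share a single dimension (s vs s·A).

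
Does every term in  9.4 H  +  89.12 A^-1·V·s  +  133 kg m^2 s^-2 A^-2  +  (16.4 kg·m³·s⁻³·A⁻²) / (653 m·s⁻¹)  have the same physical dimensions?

Expand each in SI base units:
  9.4 H:  H = V·s·A⁻¹ = kg·m²·s⁻²·A⁻²
  89.12 A^-1·V·s:  V·s·A⁻¹ = J·C⁻¹·s·A⁻¹ = kg·m²·s⁻²·A⁻²
  133 kg m^2 s^-2 A^-2:  kg·m²·s⁻²·A⁻²
  (16.4 kg·m³·s⁻³·A⁻²) / (653 m·s⁻¹):  [kg·m³·s⁻³·A⁻²] / [m·s⁻¹] = kg·m²·s⁻²·A⁻²
Every term reduces to kg·m²·s⁻²·A⁻².

Yes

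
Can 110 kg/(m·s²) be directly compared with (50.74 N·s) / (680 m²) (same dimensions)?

No

Work out the base dimensions of each:
  110 kg/(m·s²):  kg·m⁻¹·s⁻²
  (50.74 N·s) / (680 m²):  [kg·m·s⁻¹] / [m²] = kg·m⁻¹·s⁻¹
kg·m⁻¹·s⁻² ≠ kg·m⁻¹·s⁻¹, so they cannot be added.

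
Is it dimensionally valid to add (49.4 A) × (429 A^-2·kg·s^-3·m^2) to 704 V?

Yes

Work out the base dimensions of each:
  (49.4 A) × (429 A^-2·kg·s^-3·m^2):  [A] · [kg·m²·s⁻³·A⁻²] = kg·m²·s⁻³·A⁻¹
  704 V:  V = J·C⁻¹ = kg·m²·s⁻³·A⁻¹
Both are kg·m²·s⁻³·A⁻¹, so they have the same dimensions and can be added.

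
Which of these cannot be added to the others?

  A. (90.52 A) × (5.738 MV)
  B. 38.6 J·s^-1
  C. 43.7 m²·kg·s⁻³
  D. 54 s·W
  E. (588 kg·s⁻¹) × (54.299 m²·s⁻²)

In SI base units:
  A. [A] · [kg·m²·s⁻³·A⁻¹] = kg·m²·s⁻³
  B. J·s⁻¹ = N·m·s⁻¹ = kg·m²·s⁻³
  C. kg·m²·s⁻³
  D. W·s = J·s⁻¹·s = kg·m²·s⁻²
  E. [kg·s⁻¹] · [m²·s⁻²] = kg·m²·s⁻³
All reduce to kg·m²·s⁻³ except D., which is kg·m²·s⁻².

D.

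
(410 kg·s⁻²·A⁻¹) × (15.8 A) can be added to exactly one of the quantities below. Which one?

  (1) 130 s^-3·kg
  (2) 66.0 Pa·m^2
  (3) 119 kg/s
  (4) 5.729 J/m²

Reference: [kg·s⁻²·A⁻¹] · [A] = kg·s⁻².
Each option:
  (1) kg·s⁻³
  (2) Pa·m² = N·m⁻²·m² = kg·m·s⁻²
  (3) kg·s⁻¹
  (4) J·m⁻² = N·m·m⁻² = kg·s⁻²  ← same
Only (4) matches kg·s⁻².

(4)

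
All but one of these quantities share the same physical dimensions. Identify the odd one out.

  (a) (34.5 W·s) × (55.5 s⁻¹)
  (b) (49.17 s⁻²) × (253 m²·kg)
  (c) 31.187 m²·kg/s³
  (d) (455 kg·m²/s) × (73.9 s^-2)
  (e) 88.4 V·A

Work out the base dimensions of each:
  (a) [kg·m²·s⁻²] · [s⁻¹] = kg·m²·s⁻³
  (b) [s⁻²] · [kg·m²] = kg·m²·s⁻²
  (c) kg·m²·s⁻³
  (d) [kg·m²·s⁻¹] · [s⁻²] = kg·m²·s⁻³
  (e) V·A = J·C⁻¹·A = kg·m²·s⁻³
All reduce to kg·m²·s⁻³ except (b), which is kg·m²·s⁻².

(b)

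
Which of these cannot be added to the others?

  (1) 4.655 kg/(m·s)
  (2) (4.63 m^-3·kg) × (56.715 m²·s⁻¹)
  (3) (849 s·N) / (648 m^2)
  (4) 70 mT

Reduce each to base SI dimensions:
  (1) kg·m⁻¹·s⁻¹
  (2) [kg·m⁻³] · [m²·s⁻¹] = kg·m⁻¹·s⁻¹
  (3) [kg·m·s⁻¹] / [m²] = kg·m⁻¹·s⁻¹
  (4) T = Wb·m⁻² = kg·s⁻²·A⁻¹
All reduce to kg·m⁻¹·s⁻¹ except (4), which is kg·s⁻²·A⁻¹.

(4)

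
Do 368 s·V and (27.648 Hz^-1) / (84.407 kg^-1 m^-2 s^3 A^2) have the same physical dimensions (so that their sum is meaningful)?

Work out the base dimensions of each:
  368 s·V:  V·s = J·C⁻¹·s = kg·m²·s⁻²·A⁻¹
  (27.648 Hz^-1) / (84.407 kg^-1 m^-2 s^3 A^2):  [s] / [kg⁻¹·m⁻²·s³·A²] = kg·m²·s⁻²·A⁻²
kg·m²·s⁻²·A⁻¹ ≠ kg·m²·s⁻²·A⁻², so they cannot be added.

No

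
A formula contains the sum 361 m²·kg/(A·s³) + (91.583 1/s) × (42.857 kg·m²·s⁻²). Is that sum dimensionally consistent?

Expand each in SI base units:
  361 m²·kg/(A·s³):  kg·m²·s⁻³·A⁻¹
  (91.583 1/s) × (42.857 kg·m²·s⁻²):  [s⁻¹] · [kg·m²·s⁻²] = kg·m²·s⁻³
kg·m²·s⁻³·A⁻¹ ≠ kg·m²·s⁻³, so they cannot be added.

No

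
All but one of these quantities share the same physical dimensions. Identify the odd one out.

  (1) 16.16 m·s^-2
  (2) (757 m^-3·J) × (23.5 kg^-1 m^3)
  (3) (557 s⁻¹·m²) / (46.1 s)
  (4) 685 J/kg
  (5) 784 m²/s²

(1)

Expand each in SI base units:
  (1) m·s⁻²
  (2) [kg·m⁻¹·s⁻²] · [kg⁻¹·m³] = m²·s⁻²
  (3) [m²·s⁻¹] / [s] = m²·s⁻²
  (4) J·kg⁻¹ = N·m·kg⁻¹ = m²·s⁻²
  (5) m²·s⁻²
All reduce to m²·s⁻² except (1), which is m·s⁻².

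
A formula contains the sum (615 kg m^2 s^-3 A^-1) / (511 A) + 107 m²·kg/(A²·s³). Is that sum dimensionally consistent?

Yes

Dimensions:
  (615 kg m^2 s^-3 A^-1) / (511 A):  [kg·m²·s⁻³·A⁻¹] / [A] = kg·m²·s⁻³·A⁻²
  107 m²·kg/(A²·s³):  kg·m²·s⁻³·A⁻²
Both are kg·m²·s⁻³·A⁻², so they have the same dimensions and can be added.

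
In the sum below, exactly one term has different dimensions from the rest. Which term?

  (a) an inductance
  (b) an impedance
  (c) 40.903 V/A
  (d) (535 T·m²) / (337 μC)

(a)

In SI base units:
  (a) [inductance] = kg·m²·s⁻²·A⁻²
  (b) [impedance] = kg·m²·s⁻³·A⁻²
  (c) V·A⁻¹ = J·C⁻¹·A⁻¹ = kg·m²·s⁻³·A⁻²
  (d) [kg·m²·s⁻²·A⁻¹] / [s·A] = kg·m²·s⁻³·A⁻²
All reduce to kg·m²·s⁻³·A⁻² except (a), which is kg·m²·s⁻²·A⁻².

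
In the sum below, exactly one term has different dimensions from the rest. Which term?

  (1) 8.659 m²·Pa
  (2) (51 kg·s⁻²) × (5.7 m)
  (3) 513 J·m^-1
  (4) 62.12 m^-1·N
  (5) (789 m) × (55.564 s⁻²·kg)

Work out the base dimensions of each:
  (1) Pa·m² = N·m⁻²·m² = kg·m·s⁻²
  (2) [kg·s⁻²] · [m] = kg·m·s⁻²
  (3) J·m⁻¹ = N·m·m⁻¹ = kg·m·s⁻²
  (4) N·m⁻¹ = kg·m·s⁻²·m⁻¹ = kg·s⁻²
  (5) [m] · [kg·s⁻²] = kg·m·s⁻²
All reduce to kg·m·s⁻² except (4), which is kg·s⁻².

(4)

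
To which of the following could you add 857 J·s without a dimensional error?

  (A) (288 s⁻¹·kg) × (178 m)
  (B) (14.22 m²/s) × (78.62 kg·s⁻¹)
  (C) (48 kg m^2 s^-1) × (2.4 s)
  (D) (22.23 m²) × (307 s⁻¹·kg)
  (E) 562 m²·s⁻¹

(D)

Reference: J·s = N·m·s = kg·m²·s⁻¹.
Each option:
  (A) [kg·s⁻¹] · [m] = kg·m·s⁻¹
  (B) [m²·s⁻¹] · [kg·s⁻¹] = kg·m²·s⁻²
  (C) [kg·m²·s⁻¹] · [s] = kg·m²
  (D) [m²] · [kg·s⁻¹] = kg·m²·s⁻¹  ← same
  (E) m²·s⁻¹
Only (D) matches kg·m²·s⁻¹.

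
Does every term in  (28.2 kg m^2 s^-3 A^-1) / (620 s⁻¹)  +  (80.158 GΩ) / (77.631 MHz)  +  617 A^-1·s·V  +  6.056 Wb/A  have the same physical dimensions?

No

Expand each in SI base units:
  (28.2 kg m^2 s^-3 A^-1) / (620 s⁻¹):  [kg·m²·s⁻³·A⁻¹] / [s⁻¹] = kg·m²·s⁻²·A⁻¹
  (80.158 GΩ) / (77.631 MHz):  [kg·m²·s⁻³·A⁻²] / [s⁻¹] = kg·m²·s⁻²·A⁻²
  617 A^-1·s·V:  V·s·A⁻¹ = J·C⁻¹·s·A⁻¹ = kg·m²·s⁻²·A⁻²
  6.056 Wb/A:  Wb·A⁻¹ = V·s·A⁻¹ = kg·m²·s⁻²·A⁻²
The terms do not share a single dimension (kg·m²·s⁻²·A⁻² vs kg·m²·s⁻²·A⁻¹).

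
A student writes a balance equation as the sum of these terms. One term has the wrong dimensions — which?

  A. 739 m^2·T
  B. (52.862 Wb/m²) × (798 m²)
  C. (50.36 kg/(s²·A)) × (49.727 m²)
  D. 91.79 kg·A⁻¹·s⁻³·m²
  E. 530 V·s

D.

Work out the base dimensions of each:
  A. T·m² = Wb·m⁻²·m² = kg·m²·s⁻²·A⁻¹
  B. [kg·s⁻²·A⁻¹] · [m²] = kg·m²·s⁻²·A⁻¹
  C. [kg·s⁻²·A⁻¹] · [m²] = kg·m²·s⁻²·A⁻¹
  D. kg·m²·s⁻³·A⁻¹
  E. V·s = J·C⁻¹·s = kg·m²·s⁻²·A⁻¹
All reduce to kg·m²·s⁻²·A⁻¹ except D., which is kg·m²·s⁻³·A⁻¹.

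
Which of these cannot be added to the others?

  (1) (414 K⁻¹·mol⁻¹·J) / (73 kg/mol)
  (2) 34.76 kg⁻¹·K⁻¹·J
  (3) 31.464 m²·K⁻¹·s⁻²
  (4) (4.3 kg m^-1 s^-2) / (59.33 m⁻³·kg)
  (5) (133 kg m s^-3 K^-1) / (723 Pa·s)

(4)

Expand each in SI base units:
  (1) [kg·m²·s⁻²·K⁻¹·mol⁻¹] / [kg·mol⁻¹] = m²·s⁻²·K⁻¹
  (2) J·kg⁻¹·K⁻¹ = N·m·kg⁻¹·K⁻¹ = m²·s⁻²·K⁻¹
  (3) m²·s⁻²·K⁻¹
  (4) [kg·m⁻¹·s⁻²] / [kg·m⁻³] = m²·s⁻²
  (5) [kg·m·s⁻³·K⁻¹] / [kg·m⁻¹·s⁻¹] = m²·s⁻²·K⁻¹
All reduce to m²·s⁻²·K⁻¹ except (4), which is m²·s⁻².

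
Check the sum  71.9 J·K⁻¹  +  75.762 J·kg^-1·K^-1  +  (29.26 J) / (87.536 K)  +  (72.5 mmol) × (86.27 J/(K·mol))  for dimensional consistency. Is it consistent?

No

Dimensions:
  71.9 J·K⁻¹:  J·K⁻¹ = N·m·K⁻¹ = kg·m²·s⁻²·K⁻¹
  75.762 J·kg^-1·K^-1:  J·kg⁻¹·K⁻¹ = N·m·kg⁻¹·K⁻¹ = m²·s⁻²·K⁻¹
  (29.26 J) / (87.536 K):  [kg·m²·s⁻²] / [K] = kg·m²·s⁻²·K⁻¹
  (72.5 mmol) × (86.27 J/(K·mol)):  [mol] · [kg·m²·s⁻²·K⁻¹·mol⁻¹] = kg·m²·s⁻²·K⁻¹
The terms do not share a single dimension (kg·m²·s⁻²·K⁻¹ vs m²·s⁻²·K⁻¹).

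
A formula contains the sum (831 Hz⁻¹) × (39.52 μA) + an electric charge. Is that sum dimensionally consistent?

Yes

Dimensions:
  (831 Hz⁻¹) × (39.52 μA):  [s] · [A] = s·A
  an electric charge:  [electric charge] = s·A
Both are s·A, so they have the same dimensions and can be added.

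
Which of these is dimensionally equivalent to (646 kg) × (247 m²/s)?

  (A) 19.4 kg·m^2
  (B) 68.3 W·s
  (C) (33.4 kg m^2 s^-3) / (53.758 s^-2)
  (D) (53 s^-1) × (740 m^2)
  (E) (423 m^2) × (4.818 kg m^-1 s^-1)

(C)

Reference: [kg] · [m²·s⁻¹] = kg·m²·s⁻¹.
Each option:
  (A) kg·m²
  (B) W·s = J·s⁻¹·s = kg·m²·s⁻²
  (C) [kg·m²·s⁻³] / [s⁻²] = kg·m²·s⁻¹  ← same
  (D) [s⁻¹] · [m²] = m²·s⁻¹
  (E) [m²] · [kg·m⁻¹·s⁻¹] = kg·m·s⁻¹
Only (C) matches kg·m²·s⁻¹.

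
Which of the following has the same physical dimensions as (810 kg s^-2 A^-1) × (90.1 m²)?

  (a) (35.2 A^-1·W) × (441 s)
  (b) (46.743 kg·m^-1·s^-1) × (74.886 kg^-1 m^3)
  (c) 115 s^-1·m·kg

Reference: [kg·s⁻²·A⁻¹] · [m²] = kg·m²·s⁻²·A⁻¹.
Each option:
  (a) [kg·m²·s⁻³·A⁻¹] · [s] = kg·m²·s⁻²·A⁻¹  ← same
  (b) [kg·m⁻¹·s⁻¹] · [kg⁻¹·m³] = m²·s⁻¹
  (c) kg·m·s⁻¹
Only (a) matches kg·m²·s⁻²·A⁻¹.

(a)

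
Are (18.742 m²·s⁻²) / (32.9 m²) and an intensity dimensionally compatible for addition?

In SI base units:
  (18.742 m²·s⁻²) / (32.9 m²):  [m²·s⁻²] / [m²] = s⁻²
  an intensity:  [intensity] = kg·s⁻³
s⁻² ≠ kg·s⁻³, so they cannot be added.

No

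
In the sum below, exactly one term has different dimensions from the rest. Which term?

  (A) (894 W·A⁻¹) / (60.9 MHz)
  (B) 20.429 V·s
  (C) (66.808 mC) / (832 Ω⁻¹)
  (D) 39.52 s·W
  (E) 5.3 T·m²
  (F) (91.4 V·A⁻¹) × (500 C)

Expand each in SI base units:
  (A) [kg·m²·s⁻³·A⁻¹] / [s⁻¹] = kg·m²·s⁻²·A⁻¹
  (B) V·s = J·C⁻¹·s = kg·m²·s⁻²·A⁻¹
  (C) [s·A] / [kg⁻¹·m⁻²·s³·A²] = kg·m²·s⁻²·A⁻¹
  (D) W·s = J·s⁻¹·s = kg·m²·s⁻²
  (E) T·m² = Wb·m⁻²·m² = kg·m²·s⁻²·A⁻¹
  (F) [kg·m²·s⁻³·A⁻²] · [s·A] = kg·m²·s⁻²·A⁻¹
All reduce to kg·m²·s⁻²·A⁻¹ except (D), which is kg·m²·s⁻².

(D)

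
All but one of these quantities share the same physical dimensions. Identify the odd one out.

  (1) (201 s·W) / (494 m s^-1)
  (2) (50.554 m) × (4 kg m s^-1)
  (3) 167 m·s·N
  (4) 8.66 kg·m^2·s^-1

(1)

Work out the base dimensions of each:
  (1) [kg·m²·s⁻²] / [m·s⁻¹] = kg·m·s⁻¹
  (2) [m] · [kg·m·s⁻¹] = kg·m²·s⁻¹
  (3) N·m·s = kg·m·s⁻²·m·s = kg·m²·s⁻¹
  (4) kg·m²·s⁻¹
All reduce to kg·m²·s⁻¹ except (1), which is kg·m·s⁻¹.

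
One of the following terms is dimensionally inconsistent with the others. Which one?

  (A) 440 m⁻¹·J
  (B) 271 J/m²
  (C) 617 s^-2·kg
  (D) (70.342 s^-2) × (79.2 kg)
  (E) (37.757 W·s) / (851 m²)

Dimensions:
  (A) J·m⁻¹ = N·m·m⁻¹ = kg·m·s⁻²
  (B) J·m⁻² = N·m·m⁻² = kg·s⁻²
  (C) kg·s⁻²
  (D) [s⁻²] · [kg] = kg·s⁻²
  (E) [kg·m²·s⁻²] / [m²] = kg·s⁻²
All reduce to kg·s⁻² except (A), which is kg·m·s⁻².

(A)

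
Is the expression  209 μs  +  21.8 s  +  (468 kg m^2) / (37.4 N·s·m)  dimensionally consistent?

Yes

In SI base units:
  209 μs:  s
  21.8 s:  s
  (468 kg m^2) / (37.4 N·s·m):  [kg·m²] / [kg·m²·s⁻¹] = s
Every term reduces to s.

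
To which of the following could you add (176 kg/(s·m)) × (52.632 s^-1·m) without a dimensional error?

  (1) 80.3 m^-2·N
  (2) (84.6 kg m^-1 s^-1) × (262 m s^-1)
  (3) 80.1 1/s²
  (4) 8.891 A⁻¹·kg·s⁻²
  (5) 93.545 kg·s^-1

Reference: [kg·m⁻¹·s⁻¹] · [m·s⁻¹] = kg·s⁻².
Each option:
  (1) N·m⁻² = kg·m·s⁻²·m⁻² = kg·m⁻¹·s⁻²
  (2) [kg·m⁻¹·s⁻¹] · [m·s⁻¹] = kg·s⁻²  ← same
  (3) s⁻²
  (4) kg·s⁻²·A⁻¹
  (5) kg·s⁻¹
Only (2) matches kg·s⁻².

(2)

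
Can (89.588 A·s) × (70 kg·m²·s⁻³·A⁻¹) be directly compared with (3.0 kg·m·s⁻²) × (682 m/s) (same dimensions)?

In SI base units:
  (89.588 A·s) × (70 kg·m²·s⁻³·A⁻¹):  [s·A] · [kg·m²·s⁻³·A⁻¹] = kg·m²·s⁻²
  (3.0 kg·m·s⁻²) × (682 m/s):  [kg·m·s⁻²] · [m·s⁻¹] = kg·m²·s⁻³
kg·m²·s⁻² ≠ kg·m²·s⁻³, so they cannot be added.

No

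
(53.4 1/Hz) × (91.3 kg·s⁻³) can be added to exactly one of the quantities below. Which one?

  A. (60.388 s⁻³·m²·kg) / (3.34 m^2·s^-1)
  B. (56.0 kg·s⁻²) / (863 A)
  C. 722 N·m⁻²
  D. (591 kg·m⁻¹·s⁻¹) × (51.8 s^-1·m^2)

Reference: [s] · [kg·s⁻³] = kg·s⁻².
Each option:
  A. [kg·m²·s⁻³] / [m²·s⁻¹] = kg·s⁻²  ← same
  B. [kg·s⁻²] / [A] = kg·s⁻²·A⁻¹
  C. N·m⁻² = kg·m·s⁻²·m⁻² = kg·m⁻¹·s⁻²
  D. [kg·m⁻¹·s⁻¹] · [m²·s⁻¹] = kg·m·s⁻²
Only A. matches kg·s⁻².

A.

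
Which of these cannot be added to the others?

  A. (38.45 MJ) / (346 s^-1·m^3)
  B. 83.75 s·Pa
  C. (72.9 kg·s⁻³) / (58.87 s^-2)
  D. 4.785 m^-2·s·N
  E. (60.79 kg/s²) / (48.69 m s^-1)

C.

Expand each in SI base units:
  A. [kg·m²·s⁻²] / [m³·s⁻¹] = kg·m⁻¹·s⁻¹
  B. Pa·s = N·m⁻²·s = kg·m⁻¹·s⁻¹
  C. [kg·s⁻³] / [s⁻²] = kg·s⁻¹
  D. N·s·m⁻² = kg·m·s⁻²·s·m⁻² = kg·m⁻¹·s⁻¹
  E. [kg·s⁻²] / [m·s⁻¹] = kg·m⁻¹·s⁻¹
All reduce to kg·m⁻¹·s⁻¹ except C., which is kg·s⁻¹.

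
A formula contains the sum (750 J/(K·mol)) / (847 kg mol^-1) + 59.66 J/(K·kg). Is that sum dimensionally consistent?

Yes

Dimensions:
  (750 J/(K·mol)) / (847 kg mol^-1):  [kg·m²·s⁻²·K⁻¹·mol⁻¹] / [kg·mol⁻¹] = m²·s⁻²·K⁻¹
  59.66 J/(K·kg):  J·kg⁻¹·K⁻¹ = N·m·kg⁻¹·K⁻¹ = m²·s⁻²·K⁻¹
Both are m²·s⁻²·K⁻¹, so they have the same dimensions and can be added.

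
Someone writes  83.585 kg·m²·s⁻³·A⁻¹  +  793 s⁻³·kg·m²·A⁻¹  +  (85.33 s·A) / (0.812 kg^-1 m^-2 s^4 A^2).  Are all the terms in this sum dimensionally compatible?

Yes

Expand each in SI base units:
  83.585 kg·m²·s⁻³·A⁻¹:  kg·m²·s⁻³·A⁻¹
  793 s⁻³·kg·m²·A⁻¹:  kg·m²·s⁻³·A⁻¹
  (85.33 s·A) / (0.812 kg^-1 m^-2 s^4 A^2):  [s·A] / [kg⁻¹·m⁻²·s⁴·A²] = kg·m²·s⁻³·A⁻¹
Every term reduces to kg·m²·s⁻³·A⁻¹.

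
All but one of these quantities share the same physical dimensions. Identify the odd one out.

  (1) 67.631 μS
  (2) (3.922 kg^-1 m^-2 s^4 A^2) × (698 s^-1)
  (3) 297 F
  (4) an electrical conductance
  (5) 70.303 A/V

In SI base units:
  (1) S = Ω⁻¹ = kg⁻¹·m⁻²·s³·A²
  (2) [kg⁻¹·m⁻²·s⁴·A²] · [s⁻¹] = kg⁻¹·m⁻²·s³·A²
  (3) F = C·V⁻¹ = kg⁻¹·m⁻²·s⁴·A²
  (4) [electrical conductance] = kg⁻¹·m⁻²·s³·A²
  (5) A·V⁻¹ = A·(J·C⁻¹)⁻¹ = kg⁻¹·m⁻²·s³·A²
All reduce to kg⁻¹·m⁻²·s³·A² except (3), which is kg⁻¹·m⁻²·s⁴·A².

(3)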